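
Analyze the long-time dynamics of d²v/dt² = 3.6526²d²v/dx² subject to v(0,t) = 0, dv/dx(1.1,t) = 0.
Long-time behavior: v oscillates (no decay). Energy is conserved; the solution oscillates indefinitely as standing waves.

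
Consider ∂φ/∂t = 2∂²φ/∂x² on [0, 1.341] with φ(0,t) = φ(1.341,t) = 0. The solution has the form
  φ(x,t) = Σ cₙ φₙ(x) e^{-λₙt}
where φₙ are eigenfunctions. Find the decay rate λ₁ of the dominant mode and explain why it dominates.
Eigenvalues: λₙ = 2n²π²/1.341².
First three modes:
  n=1: λ₁ = 2π²/1.341² ≈ 10.977
  n=2: λ₂ = 8π²/1.341² ≈ 43.907 (4× faster decay)
  n=3: λ₃ = 18π²/1.341² ≈ 98.79 (9× faster decay)
As t → ∞, higher modes decay exponentially faster. The n=1 mode dominates: φ ~ c₁ sin(πx/1.341) e^{-λ₁t}.
Decay rate: λ₁ = 2π²/1.341² ≈ 10.977.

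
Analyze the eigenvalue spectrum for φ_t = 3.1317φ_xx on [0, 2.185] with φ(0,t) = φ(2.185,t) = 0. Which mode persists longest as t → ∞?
Eigenvalues: λₙ = 3.1317n²π²/2.185².
First three modes:
  n=1: λ₁ = 3.1317π²/2.185² ≈ 6.474
  n=2: λ₂ = 12.5268π²/2.185² ≈ 25.896 (4× faster decay)
  n=3: λ₃ = 28.1853π²/2.185² ≈ 58.267 (9× faster decay)
As t → ∞, higher modes decay exponentially faster. The n=1 mode dominates: φ ~ c₁ sin(πx/2.185) e^{-λ₁t}.
Decay rate: λ₁ = 3.1317π²/2.185² ≈ 6.474.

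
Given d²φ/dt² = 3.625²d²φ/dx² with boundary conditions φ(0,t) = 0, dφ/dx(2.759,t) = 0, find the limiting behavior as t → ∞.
φ oscillates (no decay). Energy is conserved; the solution oscillates indefinitely as standing waves.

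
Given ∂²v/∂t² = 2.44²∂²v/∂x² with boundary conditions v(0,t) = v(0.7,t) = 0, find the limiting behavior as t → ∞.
v oscillates (no decay). Energy is conserved; the solution oscillates indefinitely as standing waves.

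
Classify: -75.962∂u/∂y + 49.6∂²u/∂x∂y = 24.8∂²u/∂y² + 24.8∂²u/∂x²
Rewriting in standard form: -24.8∂²u/∂x² + 49.6∂²u/∂x∂y - 24.8∂²u/∂y² - 75.962∂u/∂y = 0. Parabolic (discriminant = 0).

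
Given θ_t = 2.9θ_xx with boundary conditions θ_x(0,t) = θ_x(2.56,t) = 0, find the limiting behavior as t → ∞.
θ → constant (steady state). Heat is conserved (no flux at boundaries); solution approaches the spatial average.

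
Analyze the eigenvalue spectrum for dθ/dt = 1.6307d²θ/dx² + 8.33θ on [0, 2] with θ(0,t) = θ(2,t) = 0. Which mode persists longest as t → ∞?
Eigenvalues: λₙ = 1.6307n²π²/2² - 8.33.
First three modes:
  n=1: λ₁ = 1.6307π²/2² - 8.33 ≈ -4.306
  n=2: λ₂ = 6.5228π²/2² - 8.33 ≈ 7.764
  n=3: λ₃ = 14.6763π²/2² - 8.33 ≈ 27.882
Since 1.6307π²/2² ≈ 4.024 < 8.33, λ₁ < 0.
The n=1 mode grows fastest (−λₙ is largest for n=1) → dominates.
Asymptotic: θ ~ c₁ sin(πx/2) e^{4.306t} (exponential growth at rate −λ₁ ≈ 4.306).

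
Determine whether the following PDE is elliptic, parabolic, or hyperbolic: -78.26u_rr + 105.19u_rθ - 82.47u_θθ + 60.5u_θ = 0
Coefficients: A = -78.26, B = 105.19, C = -82.47. B² - 4AC = -14751.4727, which is negative, so the equation is elliptic.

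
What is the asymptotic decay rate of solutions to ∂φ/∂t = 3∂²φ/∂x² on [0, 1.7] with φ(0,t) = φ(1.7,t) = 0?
Eigenvalues: λₙ = 3n²π²/1.7².
First three modes:
  n=1: λ₁ = 3π²/1.7² ≈ 10.245
  n=2: λ₂ = 12π²/1.7² ≈ 40.981 (4× faster decay)
  n=3: λ₃ = 27π²/1.7² ≈ 92.207 (9× faster decay)
As t → ∞, higher modes decay exponentially faster. The n=1 mode dominates: φ ~ c₁ sin(πx/1.7) e^{-λ₁t}.
Decay rate: λ₁ = 3π²/1.7² ≈ 10.245.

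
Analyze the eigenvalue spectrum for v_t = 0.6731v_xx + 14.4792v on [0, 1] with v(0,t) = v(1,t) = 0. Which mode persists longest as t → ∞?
Eigenvalues: λₙ = 0.6731n²π²/1² - 14.4792.
First three modes:
  n=1: λ₁ = 0.6731π² - 14.4792 ≈ -7.836
  n=2: λ₂ = 2.6924π² - 14.4792 ≈ 12.094
  n=3: λ₃ = 6.0579π² - 14.4792 ≈ 45.31
Since 0.6731π² ≈ 6.643 < 14.4792, λ₁ < 0.
The n=1 mode grows fastest (−λₙ is largest for n=1) → dominates.
Asymptotic: v ~ c₁ sin(πx/1) e^{7.836t} (exponential growth at rate −λ₁ ≈ 7.836).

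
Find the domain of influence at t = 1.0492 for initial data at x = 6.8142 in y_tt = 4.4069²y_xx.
Domain of influence: [2.19048052, 11.43791948]. Data at x = 6.8142 spreads outward at speed 4.4069.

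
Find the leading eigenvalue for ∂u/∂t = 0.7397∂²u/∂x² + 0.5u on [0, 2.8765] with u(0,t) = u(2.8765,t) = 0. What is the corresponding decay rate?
Eigenvalues: λₙ = 0.7397n²π²/2.8765² - 0.5.
First three modes:
  n=1: λ₁ = 0.7397π²/2.8765² - 0.5 ≈ 0.382
  n=2: λ₂ = 2.9588π²/2.8765² - 0.5 ≈ 3.029
  n=3: λ₃ = 6.6573π²/2.8765² - 0.5 ≈ 7.441
Since 0.7397π²/2.8765² ≈ 0.882 > 0.5, all λₙ > 0.
The n=1 mode decays slowest → dominates as t → ∞.
Asymptotic: u ~ c₁ sin(πx/2.8765) e^{-λ₁t} with decay rate λ₁ ≈ 0.382.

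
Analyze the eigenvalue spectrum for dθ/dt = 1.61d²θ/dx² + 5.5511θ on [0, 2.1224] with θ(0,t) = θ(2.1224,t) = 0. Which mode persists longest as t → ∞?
Eigenvalues: λₙ = 1.61n²π²/2.1224² - 5.5511.
First three modes:
  n=1: λ₁ = 1.61π²/2.1224² - 5.5511 ≈ -2.024
  n=2: λ₂ = 6.44π²/2.1224² - 5.5511 ≈ 8.559
  n=3: λ₃ = 14.49π²/2.1224² - 5.5511 ≈ 26.197
Since 1.61π²/2.1224² ≈ 3.528 < 5.5511, λ₁ < 0.
The n=1 mode grows fastest (−λₙ is largest for n=1) → dominates.
Asymptotic: θ ~ c₁ sin(πx/2.1224) e^{2.024t} (exponential growth at rate −λ₁ ≈ 2.024).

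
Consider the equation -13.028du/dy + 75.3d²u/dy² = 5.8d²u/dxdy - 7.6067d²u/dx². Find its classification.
Rewriting in standard form: 7.6067d²u/dx² - 5.8d²u/dxdy + 75.3d²u/dy² - 13.028du/dy = 0. Elliptic. (A = 7.6067, B = -5.8, C = 75.3 gives B² - 4AC = -2257.49804.)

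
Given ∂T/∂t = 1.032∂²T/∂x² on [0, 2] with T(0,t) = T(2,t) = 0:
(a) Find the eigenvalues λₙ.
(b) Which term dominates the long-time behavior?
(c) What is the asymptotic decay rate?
Eigenvalues: λₙ = 1.032n²π²/2².
First three modes:
  n=1: λ₁ = 1.032π²/2² ≈ 2.546
  n=2: λ₂ = 4.128π²/2² ≈ 10.185 (4× faster decay)
  n=3: λ₃ = 9.288π²/2² ≈ 22.917 (9× faster decay)
As t → ∞, higher modes decay exponentially faster. The n=1 mode dominates: T ~ c₁ sin(πx/2) e^{-λ₁t}.
Decay rate: λ₁ = 1.032π²/2² ≈ 2.546.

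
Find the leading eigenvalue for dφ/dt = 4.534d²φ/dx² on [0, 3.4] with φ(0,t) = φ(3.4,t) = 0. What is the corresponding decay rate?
Eigenvalues: λₙ = 4.534n²π²/3.4².
First three modes:
  n=1: λ₁ = 4.534π²/3.4² ≈ 3.871
  n=2: λ₂ = 18.136π²/3.4² ≈ 15.484 (4× faster decay)
  n=3: λ₃ = 40.806π²/3.4² ≈ 34.839 (9× faster decay)
As t → ∞, higher modes decay exponentially faster. The n=1 mode dominates: φ ~ c₁ sin(πx/3.4) e^{-λ₁t}.
Decay rate: λ₁ = 4.534π²/3.4² ≈ 3.871.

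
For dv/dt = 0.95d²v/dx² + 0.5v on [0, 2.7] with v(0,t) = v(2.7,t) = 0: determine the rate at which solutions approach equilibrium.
Eigenvalues: λₙ = 0.95n²π²/2.7² - 0.5.
First three modes:
  n=1: λ₁ = 0.95π²/2.7² - 0.5 ≈ 0.786
  n=2: λ₂ = 3.8π²/2.7² - 0.5 ≈ 4.645
  n=3: λ₃ = 8.55π²/2.7² - 0.5 ≈ 11.075
Since 0.95π²/2.7² ≈ 1.286 > 0.5, all λₙ > 0.
The n=1 mode decays slowest → dominates as t → ∞.
Asymptotic: v ~ c₁ sin(πx/2.7) e^{-λ₁t} with decay rate λ₁ ≈ 0.786.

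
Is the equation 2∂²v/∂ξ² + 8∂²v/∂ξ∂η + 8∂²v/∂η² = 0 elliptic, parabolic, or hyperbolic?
Computing B² - 4AC with A = 2, B = 8, C = 8: discriminant = 0 (zero). Answer: parabolic.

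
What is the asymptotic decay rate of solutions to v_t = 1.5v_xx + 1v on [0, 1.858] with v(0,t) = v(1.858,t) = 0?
Eigenvalues: λₙ = 1.5n²π²/1.858² - 1.
First three modes:
  n=1: λ₁ = 1.5π²/1.858² - 1 ≈ 3.288
  n=2: λ₂ = 6π²/1.858² - 1 ≈ 16.154
  n=3: λ₃ = 13.5π²/1.858² - 1 ≈ 37.596
Since 1.5π²/1.858² ≈ 4.288 > 1, all λₙ > 0.
The n=1 mode decays slowest → dominates as t → ∞.
Asymptotic: v ~ c₁ sin(πx/1.858) e^{-λ₁t} with decay rate λ₁ ≈ 3.288.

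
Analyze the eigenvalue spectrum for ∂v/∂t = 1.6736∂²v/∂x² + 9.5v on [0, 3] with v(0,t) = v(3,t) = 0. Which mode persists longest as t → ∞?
Eigenvalues: λₙ = 1.6736n²π²/3² - 9.5.
First three modes:
  n=1: λ₁ = 1.6736π²/3² - 9.5 ≈ -7.665
  n=2: λ₂ = 6.6944π²/3² - 9.5 ≈ -2.159
  n=3: λ₃ = 15.0624π²/3² - 9.5 ≈ 7.018
Since 1.6736π²/3² ≈ 1.835 < 9.5, λ₁ < 0.
The n=1 mode grows fastest (−λₙ is largest for n=1) → dominates.
Asymptotic: v ~ c₁ sin(πx/3) e^{7.665t} (exponential growth at rate −λ₁ ≈ 7.665).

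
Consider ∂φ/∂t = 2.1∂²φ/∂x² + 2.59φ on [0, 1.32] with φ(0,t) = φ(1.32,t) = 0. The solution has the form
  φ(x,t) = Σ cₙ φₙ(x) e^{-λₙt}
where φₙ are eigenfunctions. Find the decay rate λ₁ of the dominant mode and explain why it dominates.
Eigenvalues: λₙ = 2.1n²π²/1.32² - 2.59.
First three modes:
  n=1: λ₁ = 2.1π²/1.32² - 2.59 ≈ 9.305
  n=2: λ₂ = 8.4π²/1.32² - 2.59 ≈ 44.991
  n=3: λ₃ = 18.9π²/1.32² - 2.59 ≈ 104.467
Since 2.1π²/1.32² ≈ 11.895 > 2.59, all λₙ > 0.
The n=1 mode decays slowest → dominates as t → ∞.
Asymptotic: φ ~ c₁ sin(πx/1.32) e^{-λ₁t} with decay rate λ₁ ≈ 9.305.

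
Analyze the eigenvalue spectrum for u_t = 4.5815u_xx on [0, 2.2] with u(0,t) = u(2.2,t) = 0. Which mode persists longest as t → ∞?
Eigenvalues: λₙ = 4.5815n²π²/2.2².
First three modes:
  n=1: λ₁ = 4.5815π²/2.2² ≈ 9.342
  n=2: λ₂ = 18.326π²/2.2² ≈ 37.37 (4× faster decay)
  n=3: λ₃ = 41.2335π²/2.2² ≈ 84.082 (9× faster decay)
As t → ∞, higher modes decay exponentially faster. The n=1 mode dominates: u ~ c₁ sin(πx/2.2) e^{-λ₁t}.
Decay rate: λ₁ = 4.5815π²/2.2² ≈ 9.342.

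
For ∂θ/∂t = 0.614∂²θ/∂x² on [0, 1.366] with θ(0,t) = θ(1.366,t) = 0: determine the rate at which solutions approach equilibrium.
Eigenvalues: λₙ = 0.614n²π²/1.366².
First three modes:
  n=1: λ₁ = 0.614π²/1.366² ≈ 3.248
  n=2: λ₂ = 2.456π²/1.366² ≈ 12.991 (4× faster decay)
  n=3: λ₃ = 5.526π²/1.366² ≈ 29.229 (9× faster decay)
As t → ∞, higher modes decay exponentially faster. The n=1 mode dominates: θ ~ c₁ sin(πx/1.366) e^{-λ₁t}.
Decay rate: λ₁ = 0.614π²/1.366² ≈ 3.248.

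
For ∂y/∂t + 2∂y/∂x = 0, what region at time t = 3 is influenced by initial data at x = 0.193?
At x = 6.193. The characteristic carries data from (0.193, 0) to (6.193, 3).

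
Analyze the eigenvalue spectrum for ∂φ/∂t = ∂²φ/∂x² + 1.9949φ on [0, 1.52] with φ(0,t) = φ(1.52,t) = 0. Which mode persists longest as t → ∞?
Eigenvalues: λₙ = n²π²/1.52² - 1.9949.
First three modes:
  n=1: λ₁ = π²/1.52² - 1.9949 ≈ 2.277
  n=2: λ₂ = 4π²/1.52² - 1.9949 ≈ 15.092
  n=3: λ₃ = 9π²/1.52² - 1.9949 ≈ 36.451
Since π²/1.52² ≈ 4.272 > 1.9949, all λₙ > 0.
The n=1 mode decays slowest → dominates as t → ∞.
Asymptotic: φ ~ c₁ sin(πx/1.52) e^{-λ₁t} with decay rate λ₁ ≈ 2.277.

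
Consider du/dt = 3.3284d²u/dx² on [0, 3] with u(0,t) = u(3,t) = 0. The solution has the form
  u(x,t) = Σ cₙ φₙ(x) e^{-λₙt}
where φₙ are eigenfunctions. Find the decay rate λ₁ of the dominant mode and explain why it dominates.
Eigenvalues: λₙ = 3.3284n²π²/3².
First three modes:
  n=1: λ₁ = 3.3284π²/3² ≈ 3.65
  n=2: λ₂ = 13.3136π²/3² ≈ 14.6 (4× faster decay)
  n=3: λ₃ = 29.9556π²/3² ≈ 32.85 (9× faster decay)
As t → ∞, higher modes decay exponentially faster. The n=1 mode dominates: u ~ c₁ sin(πx/3) e^{-λ₁t}.
Decay rate: λ₁ = 3.3284π²/3² ≈ 3.65.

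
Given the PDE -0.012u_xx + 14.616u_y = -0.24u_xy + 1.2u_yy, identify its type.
Rewriting in standard form: -0.012u_xx + 0.24u_xy - 1.2u_yy + 14.616u_y = 0. The second-order coefficients are A = -0.012, B = 0.24, C = -1.2. Since B² - 4AC = 0 = 0, this is a parabolic PDE.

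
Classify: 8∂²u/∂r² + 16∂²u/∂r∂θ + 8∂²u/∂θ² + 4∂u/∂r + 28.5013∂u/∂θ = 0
Parabolic (discriminant = 0).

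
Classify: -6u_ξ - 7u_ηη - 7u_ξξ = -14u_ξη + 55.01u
Rewriting in standard form: -7u_ξξ + 14u_ξη - 7u_ηη - 6u_ξ - 55.01u = 0. Parabolic (discriminant = 0).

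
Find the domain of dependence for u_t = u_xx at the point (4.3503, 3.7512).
The entire real line. The heat equation has infinite propagation speed: any initial disturbance instantly affects all points (though exponentially small far away).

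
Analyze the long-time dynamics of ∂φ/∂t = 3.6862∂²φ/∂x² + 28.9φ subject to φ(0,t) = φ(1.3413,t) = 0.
Long-time behavior: φ grows unboundedly. Reaction dominates diffusion (r=28.9 > κπ²/L²≈20.22); solution grows exponentially.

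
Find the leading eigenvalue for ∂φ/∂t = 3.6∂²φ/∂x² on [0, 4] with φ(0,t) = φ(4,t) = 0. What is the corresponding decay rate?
Eigenvalues: λₙ = 3.6n²π²/4².
First three modes:
  n=1: λ₁ = 3.6π²/4² ≈ 2.221
  n=2: λ₂ = 14.4π²/4² ≈ 8.883 (4× faster decay)
  n=3: λ₃ = 32.4π²/4² ≈ 19.986 (9× faster decay)
As t → ∞, higher modes decay exponentially faster. The n=1 mode dominates: φ ~ c₁ sin(πx/4) e^{-λ₁t}.
Decay rate: λ₁ = 3.6π²/4² ≈ 2.221.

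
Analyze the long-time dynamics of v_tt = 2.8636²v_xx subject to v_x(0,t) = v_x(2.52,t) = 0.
Long-time behavior: v oscillates about a mean that drifts linearly in t (generically unbounded; no decay). There is no damping, so the nonconstant modes persist as standing waves (energy conserved, no decay). But with Neumann conditions at both ends the constant mode has eigenvalue 0: the spatial mean M(t) of v satisfies M'' = 0, so M(t) = M(0) + M'(0)·t. Unless the initial velocity has zero mean (∫v_t(x,0)dx = 0), the solution grows linearly in t (unbounded, though not exponentially); if it does have zero mean, the solution stays bounded and simply oscillates.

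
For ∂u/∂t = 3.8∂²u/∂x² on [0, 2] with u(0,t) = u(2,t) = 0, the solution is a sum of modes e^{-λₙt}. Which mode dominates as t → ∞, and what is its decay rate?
Eigenvalues: λₙ = 3.8n²π²/2².
First three modes:
  n=1: λ₁ = 3.8π²/2² ≈ 9.376
  n=2: λ₂ = 15.2π²/2² ≈ 37.504 (4× faster decay)
  n=3: λ₃ = 34.2π²/2² ≈ 84.385 (9× faster decay)
As t → ∞, higher modes decay exponentially faster. The n=1 mode dominates: u ~ c₁ sin(πx/2) e^{-λ₁t}.
Decay rate: λ₁ = 3.8π²/2² ≈ 9.376.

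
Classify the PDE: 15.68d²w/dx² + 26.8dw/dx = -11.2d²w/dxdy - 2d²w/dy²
Rewriting in standard form: 15.68d²w/dx² + 11.2d²w/dxdy + 2d²w/dy² + 26.8dw/dx = 0. A = 15.68, B = 11.2, C = 2. Discriminant B² - 4AC = 0. Since 0 = 0, parabolic.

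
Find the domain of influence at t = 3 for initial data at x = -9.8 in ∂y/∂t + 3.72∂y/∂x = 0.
At x = 1.36. The characteristic carries data from (-9.8, 0) to (1.36, 3).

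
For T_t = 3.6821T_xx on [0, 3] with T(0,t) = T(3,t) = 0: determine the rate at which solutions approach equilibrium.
Eigenvalues: λₙ = 3.6821n²π²/3².
First three modes:
  n=1: λ₁ = 3.6821π²/3² ≈ 4.038
  n=2: λ₂ = 14.7284π²/3² ≈ 16.151 (4× faster decay)
  n=3: λ₃ = 33.1389π²/3² ≈ 36.341 (9× faster decay)
As t → ∞, higher modes decay exponentially faster. The n=1 mode dominates: T ~ c₁ sin(πx/3) e^{-λ₁t}.
Decay rate: λ₁ = 3.6821π²/3² ≈ 4.038.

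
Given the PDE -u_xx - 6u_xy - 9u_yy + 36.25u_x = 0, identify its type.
The second-order coefficients are A = -1, B = -6, C = -9. Since B² - 4AC = 0 = 0, this is a parabolic PDE.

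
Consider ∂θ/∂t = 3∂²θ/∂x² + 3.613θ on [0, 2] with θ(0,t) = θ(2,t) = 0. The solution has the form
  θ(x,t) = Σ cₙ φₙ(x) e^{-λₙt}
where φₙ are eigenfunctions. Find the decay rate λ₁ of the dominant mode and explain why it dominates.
Eigenvalues: λₙ = 3n²π²/2² - 3.613.
First three modes:
  n=1: λ₁ = 3π²/2² - 3.613 ≈ 3.789
  n=2: λ₂ = 12π²/2² - 3.613 ≈ 25.996
  n=3: λ₃ = 27π²/2² - 3.613 ≈ 63.007
Since 3π²/2² ≈ 7.402 > 3.613, all λₙ > 0.
The n=1 mode decays slowest → dominates as t → ∞.
Asymptotic: θ ~ c₁ sin(πx/2) e^{-λ₁t} with decay rate λ₁ ≈ 3.789.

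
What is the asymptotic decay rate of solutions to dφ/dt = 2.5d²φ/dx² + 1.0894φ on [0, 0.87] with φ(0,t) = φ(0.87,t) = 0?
Eigenvalues: λₙ = 2.5n²π²/0.87² - 1.0894.
First three modes:
  n=1: λ₁ = 2.5π²/0.87² - 1.0894 ≈ 31.509
  n=2: λ₂ = 10π²/0.87² - 1.0894 ≈ 129.306
  n=3: λ₃ = 22.5π²/0.87² - 1.0894 ≈ 292.3
Since 2.5π²/0.87² ≈ 32.599 > 1.0894, all λₙ > 0.
The n=1 mode decays slowest → dominates as t → ∞.
Asymptotic: φ ~ c₁ sin(πx/0.87) e^{-λ₁t} with decay rate λ₁ ≈ 31.509.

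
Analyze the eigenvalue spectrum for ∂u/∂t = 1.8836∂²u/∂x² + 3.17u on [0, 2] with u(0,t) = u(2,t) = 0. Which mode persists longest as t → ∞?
Eigenvalues: λₙ = 1.8836n²π²/2² - 3.17.
First three modes:
  n=1: λ₁ = 1.8836π²/2² - 3.17 ≈ 1.478
  n=2: λ₂ = 7.5344π²/2² - 3.17 ≈ 15.42
  n=3: λ₃ = 16.9524π²/2² - 3.17 ≈ 38.658
Since 1.8836π²/2² ≈ 4.648 > 3.17, all λₙ > 0.
The n=1 mode decays slowest → dominates as t → ∞.
Asymptotic: u ~ c₁ sin(πx/2) e^{-λ₁t} with decay rate λ₁ ≈ 1.478.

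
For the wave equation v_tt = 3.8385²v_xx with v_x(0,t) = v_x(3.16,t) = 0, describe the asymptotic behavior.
v oscillates about a mean that drifts linearly in t (generically unbounded; no decay). There is no damping, so the nonconstant modes persist as standing waves (energy conserved, no decay). But with Neumann conditions at both ends the constant mode has eigenvalue 0: the spatial mean M(t) of v satisfies M'' = 0, so M(t) = M(0) + M'(0)·t. Unless the initial velocity has zero mean (∫v_t(x,0)dx = 0), the solution grows linearly in t (unbounded, though not exponentially); if it does have zero mean, the solution stays bounded and simply oscillates.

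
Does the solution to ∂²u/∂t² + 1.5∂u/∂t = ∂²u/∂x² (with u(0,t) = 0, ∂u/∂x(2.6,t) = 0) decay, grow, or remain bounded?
u → 0. Damping (γ=1.5) dissipates energy; oscillations decay exponentially.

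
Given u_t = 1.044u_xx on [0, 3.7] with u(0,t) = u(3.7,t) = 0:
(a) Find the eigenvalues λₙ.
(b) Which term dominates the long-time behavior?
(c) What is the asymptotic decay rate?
Eigenvalues: λₙ = 1.044n²π²/3.7².
First three modes:
  n=1: λ₁ = 1.044π²/3.7² ≈ 0.753
  n=2: λ₂ = 4.176π²/3.7² ≈ 3.011 (4× faster decay)
  n=3: λ₃ = 9.396π²/3.7² ≈ 6.774 (9× faster decay)
As t → ∞, higher modes decay exponentially faster. The n=1 mode dominates: u ~ c₁ sin(πx/3.7) e^{-λ₁t}.
Decay rate: λ₁ = 1.044π²/3.7² ≈ 0.753.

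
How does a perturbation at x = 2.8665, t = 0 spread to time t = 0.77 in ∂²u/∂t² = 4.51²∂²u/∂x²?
Domain of influence: [-0.6062, 6.3392]. Data at x = 2.8665 spreads outward at speed 4.51.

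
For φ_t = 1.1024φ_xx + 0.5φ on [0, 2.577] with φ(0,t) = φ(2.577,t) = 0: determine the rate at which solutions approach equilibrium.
Eigenvalues: λₙ = 1.1024n²π²/2.577² - 0.5.
First three modes:
  n=1: λ₁ = 1.1024π²/2.577² - 0.5 ≈ 1.138
  n=2: λ₂ = 4.4096π²/2.577² - 0.5 ≈ 6.053
  n=3: λ₃ = 9.9216π²/2.577² - 0.5 ≈ 14.245
Since 1.1024π²/2.577² ≈ 1.638 > 0.5, all λₙ > 0.
The n=1 mode decays slowest → dominates as t → ∞.
Asymptotic: φ ~ c₁ sin(πx/2.577) e^{-λ₁t} with decay rate λ₁ ≈ 1.138.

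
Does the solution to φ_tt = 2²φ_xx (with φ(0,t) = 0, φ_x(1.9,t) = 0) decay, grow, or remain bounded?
φ oscillates (no decay). Energy is conserved; the solution oscillates indefinitely as standing waves.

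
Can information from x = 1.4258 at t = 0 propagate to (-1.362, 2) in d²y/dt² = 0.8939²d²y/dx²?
No. The domain of dependence is [-3.1498, 0.4258], and 1.4258 is outside this interval.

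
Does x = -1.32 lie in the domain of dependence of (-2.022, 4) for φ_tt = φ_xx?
Yes. The domain of dependence is [-6.022, 1.978], and -1.32 ∈ [-6.022, 1.978].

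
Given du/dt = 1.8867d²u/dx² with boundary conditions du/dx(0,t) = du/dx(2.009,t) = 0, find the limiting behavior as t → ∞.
u → constant (steady state). Heat is conserved (no flux at boundaries); solution approaches the spatial average.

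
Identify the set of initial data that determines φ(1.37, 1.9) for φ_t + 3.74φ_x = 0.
A single point: x = -5.736. The characteristic through (1.37, 1.9) is x - 3.74t = const, so x = 1.37 - 3.74·1.9 = -5.736.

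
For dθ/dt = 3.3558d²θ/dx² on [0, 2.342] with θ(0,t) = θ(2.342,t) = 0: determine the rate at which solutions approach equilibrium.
Eigenvalues: λₙ = 3.3558n²π²/2.342².
First three modes:
  n=1: λ₁ = 3.3558π²/2.342² ≈ 6.038
  n=2: λ₂ = 13.4232π²/2.342² ≈ 24.154 (4× faster decay)
  n=3: λ₃ = 30.2022π²/2.342² ≈ 54.346 (9× faster decay)
As t → ∞, higher modes decay exponentially faster. The n=1 mode dominates: θ ~ c₁ sin(πx/2.342) e^{-λ₁t}.
Decay rate: λ₁ = 3.3558π²/2.342² ≈ 6.038.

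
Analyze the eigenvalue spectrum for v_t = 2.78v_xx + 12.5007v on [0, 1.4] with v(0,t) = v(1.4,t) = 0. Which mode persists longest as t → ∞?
Eigenvalues: λₙ = 2.78n²π²/1.4² - 12.5007.
First three modes:
  n=1: λ₁ = 2.78π²/1.4² - 12.5007 ≈ 1.498
  n=2: λ₂ = 11.12π²/1.4² - 12.5007 ≈ 43.494
  n=3: λ₃ = 25.02π²/1.4² - 12.5007 ≈ 113.488
Since 2.78π²/1.4² ≈ 13.999 > 12.5007, all λₙ > 0.
The n=1 mode decays slowest → dominates as t → ∞.
Asymptotic: v ~ c₁ sin(πx/1.4) e^{-λ₁t} with decay rate λ₁ ≈ 1.498.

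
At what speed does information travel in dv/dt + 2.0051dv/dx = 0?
Speed = 2.0051. Information travels along x - 2.0051t = const (rightward).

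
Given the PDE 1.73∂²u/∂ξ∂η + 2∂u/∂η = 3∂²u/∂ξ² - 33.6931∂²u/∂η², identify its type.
Rewriting in standard form: -3∂²u/∂ξ² + 1.73∂²u/∂ξ∂η + 33.6931∂²u/∂η² + 2∂u/∂η = 0. The second-order coefficients are A = -3, B = 1.73, C = 33.6931. Since B² - 4AC = 407.3101 > 0, this is a hyperbolic PDE.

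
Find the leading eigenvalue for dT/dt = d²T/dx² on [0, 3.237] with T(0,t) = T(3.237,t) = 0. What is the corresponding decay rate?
Eigenvalues: λₙ = n²π²/3.237².
First three modes:
  n=1: λ₁ = π²/3.237² ≈ 0.942
  n=2: λ₂ = 4π²/3.237² ≈ 3.768 (4× faster decay)
  n=3: λ₃ = 9π²/3.237² ≈ 8.477 (9× faster decay)
As t → ∞, higher modes decay exponentially faster. The n=1 mode dominates: T ~ c₁ sin(πx/3.237) e^{-λ₁t}.
Decay rate: λ₁ = π²/3.237² ≈ 0.942.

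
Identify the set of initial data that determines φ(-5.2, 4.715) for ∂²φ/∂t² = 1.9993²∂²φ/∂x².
Domain of dependence: [-14.6266995, 4.2266995]. Signals travel at speed 1.9993, so data within |x - -5.2| ≤ 1.9993·4.715 = 9.4266995 can reach the point.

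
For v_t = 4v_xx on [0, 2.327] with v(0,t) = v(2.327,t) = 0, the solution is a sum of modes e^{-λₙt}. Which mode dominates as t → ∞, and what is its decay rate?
Eigenvalues: λₙ = 4n²π²/2.327².
First three modes:
  n=1: λ₁ = 4π²/2.327² ≈ 7.291
  n=2: λ₂ = 16π²/2.327² ≈ 29.163 (4× faster decay)
  n=3: λ₃ = 36π²/2.327² ≈ 65.616 (9× faster decay)
As t → ∞, higher modes decay exponentially faster. The n=1 mode dominates: v ~ c₁ sin(πx/2.327) e^{-λ₁t}.
Decay rate: λ₁ = 4π²/2.327² ≈ 7.291.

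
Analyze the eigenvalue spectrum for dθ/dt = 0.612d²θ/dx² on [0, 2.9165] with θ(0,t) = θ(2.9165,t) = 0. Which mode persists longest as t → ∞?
Eigenvalues: λₙ = 0.612n²π²/2.9165².
First three modes:
  n=1: λ₁ = 0.612π²/2.9165² ≈ 0.71
  n=2: λ₂ = 2.448π²/2.9165² ≈ 2.84 (4× faster decay)
  n=3: λ₃ = 5.508π²/2.9165² ≈ 6.391 (9× faster decay)
As t → ∞, higher modes decay exponentially faster. The n=1 mode dominates: θ ~ c₁ sin(πx/2.9165) e^{-λ₁t}.
Decay rate: λ₁ = 0.612π²/2.9165² ≈ 0.71.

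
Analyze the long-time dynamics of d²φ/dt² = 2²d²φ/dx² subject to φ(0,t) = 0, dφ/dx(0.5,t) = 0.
Long-time behavior: φ oscillates (no decay). Energy is conserved; the solution oscillates indefinitely as standing waves.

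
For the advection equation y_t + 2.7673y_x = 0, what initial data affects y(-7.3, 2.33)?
A single point: x = -13.747809. The characteristic through (-7.3, 2.33) is x - 2.7673t = const, so x = -7.3 - 2.7673·2.33 = -13.747809.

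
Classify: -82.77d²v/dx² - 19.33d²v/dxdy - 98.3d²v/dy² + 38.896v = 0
Elliptic (discriminant = -32171.5151).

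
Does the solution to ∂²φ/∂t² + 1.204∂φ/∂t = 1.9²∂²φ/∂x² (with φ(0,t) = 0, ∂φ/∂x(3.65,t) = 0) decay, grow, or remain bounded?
φ → 0. Damping (γ=1.204) dissipates energy; oscillations decay exponentially.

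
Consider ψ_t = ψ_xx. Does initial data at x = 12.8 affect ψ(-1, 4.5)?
Yes, for any finite x. The heat equation has infinite propagation speed, so all initial data affects all points at any t > 0.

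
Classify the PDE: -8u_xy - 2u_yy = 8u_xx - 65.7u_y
Rewriting in standard form: -8u_xx - 8u_xy - 2u_yy + 65.7u_y = 0. A = -8, B = -8, C = -2. Discriminant B² - 4AC = 0. Since 0 = 0, parabolic.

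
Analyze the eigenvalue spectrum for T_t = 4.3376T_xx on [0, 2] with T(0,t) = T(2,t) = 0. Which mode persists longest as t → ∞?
Eigenvalues: λₙ = 4.3376n²π²/2².
First three modes:
  n=1: λ₁ = 4.3376π²/2² ≈ 10.703
  n=2: λ₂ = 17.3504π²/2² ≈ 42.81 (4× faster decay)
  n=3: λ₃ = 39.0384π²/2² ≈ 96.323 (9× faster decay)
As t → ∞, higher modes decay exponentially faster. The n=1 mode dominates: T ~ c₁ sin(πx/2) e^{-λ₁t}.
Decay rate: λ₁ = 4.3376π²/2² ≈ 10.703.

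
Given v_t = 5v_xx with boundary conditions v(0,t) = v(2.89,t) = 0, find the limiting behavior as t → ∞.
v → 0. Heat diffuses out through both boundaries.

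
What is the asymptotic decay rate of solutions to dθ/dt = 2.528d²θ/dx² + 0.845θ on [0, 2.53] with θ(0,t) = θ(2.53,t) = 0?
Eigenvalues: λₙ = 2.528n²π²/2.53² - 0.845.
First three modes:
  n=1: λ₁ = 2.528π²/2.53² - 0.845 ≈ 3.053
  n=2: λ₂ = 10.112π²/2.53² - 0.845 ≈ 14.747
  n=3: λ₃ = 22.752π²/2.53² - 0.845 ≈ 34.237
Since 2.528π²/2.53² ≈ 3.898 > 0.845, all λₙ > 0.
The n=1 mode decays slowest → dominates as t → ∞.
Asymptotic: θ ~ c₁ sin(πx/2.53) e^{-λ₁t} with decay rate λ₁ ≈ 3.053.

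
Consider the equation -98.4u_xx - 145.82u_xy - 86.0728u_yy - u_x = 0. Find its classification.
Elliptic. (A = -98.4, B = -145.82, C = -86.0728 gives B² - 4AC = -12614.78168.)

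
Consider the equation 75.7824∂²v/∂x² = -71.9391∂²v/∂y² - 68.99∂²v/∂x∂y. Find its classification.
Rewriting in standard form: 75.7824∂²v/∂x² + 68.99∂²v/∂x∂y + 71.9391∂²v/∂y² = 0. Elliptic. (A = 75.7824, B = 68.99, C = 71.9391 gives B² - 4AC = -17047.25050736.)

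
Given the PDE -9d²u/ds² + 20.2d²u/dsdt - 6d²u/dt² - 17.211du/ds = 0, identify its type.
The second-order coefficients are A = -9, B = 20.2, C = -6. Since B² - 4AC = 192.04 > 0, this is a hyperbolic PDE.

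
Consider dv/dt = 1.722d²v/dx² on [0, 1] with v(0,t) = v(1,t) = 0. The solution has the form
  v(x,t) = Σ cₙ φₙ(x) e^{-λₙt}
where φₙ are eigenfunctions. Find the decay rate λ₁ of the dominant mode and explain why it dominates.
Eigenvalues: λₙ = 1.722n²π².
First three modes:
  n=1: λ₁ = 1.722π² ≈ 16.995
  n=2: λ₂ = 6.888π² ≈ 67.982 (4× faster decay)
  n=3: λ₃ = 15.498π² ≈ 152.959 (9× faster decay)
As t → ∞, higher modes decay exponentially faster. The n=1 mode dominates: v ~ c₁ sin(πx) e^{-λ₁t}.
Decay rate: λ₁ = 1.722π² ≈ 16.995.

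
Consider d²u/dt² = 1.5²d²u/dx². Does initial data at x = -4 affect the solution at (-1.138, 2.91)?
Yes. The domain of dependence is [-5.503, 3.227], and -4 ∈ [-5.503, 3.227].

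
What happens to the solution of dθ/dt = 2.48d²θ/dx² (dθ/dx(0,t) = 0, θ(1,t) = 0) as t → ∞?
θ → 0. Heat escapes through the Dirichlet boundary.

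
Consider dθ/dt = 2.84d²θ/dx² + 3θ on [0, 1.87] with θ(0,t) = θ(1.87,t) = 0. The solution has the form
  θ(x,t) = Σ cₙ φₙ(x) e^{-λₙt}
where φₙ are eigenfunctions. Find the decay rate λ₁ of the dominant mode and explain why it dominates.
Eigenvalues: λₙ = 2.84n²π²/1.87² - 3.
First three modes:
  n=1: λ₁ = 2.84π²/1.87² - 3 ≈ 5.016
  n=2: λ₂ = 11.36π²/1.87² - 3 ≈ 29.062
  n=3: λ₃ = 25.56π²/1.87² - 3 ≈ 69.14
Since 2.84π²/1.87² ≈ 8.016 > 3, all λₙ > 0.
The n=1 mode decays slowest → dominates as t → ∞.
Asymptotic: θ ~ c₁ sin(πx/1.87) e^{-λ₁t} with decay rate λ₁ ≈ 5.016.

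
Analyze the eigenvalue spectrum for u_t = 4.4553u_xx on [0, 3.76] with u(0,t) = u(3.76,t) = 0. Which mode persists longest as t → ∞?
Eigenvalues: λₙ = 4.4553n²π²/3.76².
First three modes:
  n=1: λ₁ = 4.4553π²/3.76² ≈ 3.11
  n=2: λ₂ = 17.8212π²/3.76² ≈ 12.441 (4× faster decay)
  n=3: λ₃ = 40.0977π²/3.76² ≈ 27.993 (9× faster decay)
As t → ∞, higher modes decay exponentially faster. The n=1 mode dominates: u ~ c₁ sin(πx/3.76) e^{-λ₁t}.
Decay rate: λ₁ = 4.4553π²/3.76² ≈ 3.11.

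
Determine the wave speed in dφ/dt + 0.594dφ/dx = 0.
Speed = 0.594. Information travels along x - 0.594t = const (rightward).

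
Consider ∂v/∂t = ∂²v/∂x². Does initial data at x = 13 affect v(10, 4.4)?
Yes, for any finite x. The heat equation has infinite propagation speed, so all initial data affects all points at any t > 0.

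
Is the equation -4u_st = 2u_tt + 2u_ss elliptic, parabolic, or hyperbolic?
Rewriting in standard form: -2u_ss - 4u_st - 2u_tt = 0. Computing B² - 4AC with A = -2, B = -4, C = -2: discriminant = 0 (zero). Answer: parabolic.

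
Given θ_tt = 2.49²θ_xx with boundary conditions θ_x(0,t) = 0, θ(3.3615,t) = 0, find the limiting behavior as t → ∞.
θ oscillates (no decay). Energy is conserved; the solution oscillates indefinitely as standing waves.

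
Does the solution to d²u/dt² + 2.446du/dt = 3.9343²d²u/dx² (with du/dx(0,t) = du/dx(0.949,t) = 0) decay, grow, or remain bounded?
u → constant (steady state). Damping (γ=2.446) dissipates the nonconstant modes; with Neumann BCs the spatial average obeys M''+γM'=0 and tends to a finite limit.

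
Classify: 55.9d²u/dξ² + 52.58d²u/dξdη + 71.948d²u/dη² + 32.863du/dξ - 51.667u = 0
Elliptic (discriminant = -13322.9164).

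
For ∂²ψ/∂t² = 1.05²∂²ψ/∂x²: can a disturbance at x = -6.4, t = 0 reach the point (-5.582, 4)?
Yes. The domain of dependence is [-9.782, -1.382], and -6.4 ∈ [-9.782, -1.382].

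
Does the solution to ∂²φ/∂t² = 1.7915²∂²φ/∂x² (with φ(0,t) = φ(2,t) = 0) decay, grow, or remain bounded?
φ oscillates (no decay). Energy is conserved; the solution oscillates indefinitely as standing waves.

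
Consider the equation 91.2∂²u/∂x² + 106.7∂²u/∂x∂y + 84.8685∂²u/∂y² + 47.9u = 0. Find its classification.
Elliptic. (A = 91.2, B = 106.7, C = 84.8685 gives B² - 4AC = -19575.1388.)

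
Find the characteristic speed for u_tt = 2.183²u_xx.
Speed = 2.183. Information travels along characteristics x = x₀ ± 2.183t.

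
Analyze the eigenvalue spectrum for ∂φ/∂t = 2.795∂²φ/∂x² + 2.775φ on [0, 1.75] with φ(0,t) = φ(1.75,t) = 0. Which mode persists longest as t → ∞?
Eigenvalues: λₙ = 2.795n²π²/1.75² - 2.775.
First three modes:
  n=1: λ₁ = 2.795π²/1.75² - 2.775 ≈ 6.233
  n=2: λ₂ = 11.18π²/1.75² - 2.775 ≈ 33.255
  n=3: λ₃ = 25.155π²/1.75² - 2.775 ≈ 78.293
Since 2.795π²/1.75² ≈ 9.008 > 2.775, all λₙ > 0.
The n=1 mode decays slowest → dominates as t → ∞.
Asymptotic: φ ~ c₁ sin(πx/1.75) e^{-λ₁t} with decay rate λ₁ ≈ 6.233.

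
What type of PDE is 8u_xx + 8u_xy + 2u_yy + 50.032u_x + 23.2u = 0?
With A = 8, B = 8, C = 2, the discriminant is 0. This is a parabolic PDE.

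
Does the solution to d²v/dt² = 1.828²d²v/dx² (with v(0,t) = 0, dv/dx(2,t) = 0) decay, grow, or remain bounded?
v oscillates (no decay). Energy is conserved; the solution oscillates indefinitely as standing waves.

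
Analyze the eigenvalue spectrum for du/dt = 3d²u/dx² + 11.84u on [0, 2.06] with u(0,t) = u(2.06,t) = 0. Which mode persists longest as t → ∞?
Eigenvalues: λₙ = 3n²π²/2.06² - 11.84.
First three modes:
  n=1: λ₁ = 3π²/2.06² - 11.84 ≈ -4.863
  n=2: λ₂ = 12π²/2.06² - 11.84 ≈ 16.069
  n=3: λ₃ = 27π²/2.06² - 11.84 ≈ 50.956
Since 3π²/2.06² ≈ 6.977 < 11.84, λ₁ < 0.
The n=1 mode grows fastest (−λₙ is largest for n=1) → dominates.
Asymptotic: u ~ c₁ sin(πx/2.06) e^{4.863t} (exponential growth at rate −λ₁ ≈ 4.863).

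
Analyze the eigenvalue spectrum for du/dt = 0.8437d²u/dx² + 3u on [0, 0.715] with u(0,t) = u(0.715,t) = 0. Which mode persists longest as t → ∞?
Eigenvalues: λₙ = 0.8437n²π²/0.715² - 3.
First three modes:
  n=1: λ₁ = 0.8437π²/0.715² - 3 ≈ 13.288
  n=2: λ₂ = 3.3748π²/0.715² - 3 ≈ 62.153
  n=3: λ₃ = 7.5933π²/0.715² - 3 ≈ 143.595
Since 0.8437π²/0.715² ≈ 16.288 > 3, all λₙ > 0.
The n=1 mode decays slowest → dominates as t → ∞.
Asymptotic: u ~ c₁ sin(πx/0.715) e^{-λ₁t} with decay rate λ₁ ≈ 13.288.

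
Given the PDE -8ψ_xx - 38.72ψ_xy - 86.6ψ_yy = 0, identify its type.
The second-order coefficients are A = -8, B = -38.72, C = -86.6. Since B² - 4AC = -1271.9616 < 0, this is an elliptic PDE.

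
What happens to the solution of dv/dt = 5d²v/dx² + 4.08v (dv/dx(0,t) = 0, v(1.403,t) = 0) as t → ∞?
v → 0. Diffusion dominates reaction (r=4.08 < κπ²/(4L²)≈6.27); solution decays.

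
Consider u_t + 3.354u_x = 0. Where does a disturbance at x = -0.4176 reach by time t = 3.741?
At x = 12.129714. The characteristic carries data from (-0.4176, 0) to (12.129714, 3.741).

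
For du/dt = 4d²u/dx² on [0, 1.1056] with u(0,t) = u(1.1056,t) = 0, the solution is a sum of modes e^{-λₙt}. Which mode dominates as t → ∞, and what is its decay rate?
Eigenvalues: λₙ = 4n²π²/1.1056².
First three modes:
  n=1: λ₁ = 4π²/1.1056² ≈ 32.297
  n=2: λ₂ = 16π²/1.1056² ≈ 129.188 (4× faster decay)
  n=3: λ₃ = 36π²/1.1056² ≈ 290.674 (9× faster decay)
As t → ∞, higher modes decay exponentially faster. The n=1 mode dominates: u ~ c₁ sin(πx/1.1056) e^{-λ₁t}.
Decay rate: λ₁ = 4π²/1.1056² ≈ 32.297.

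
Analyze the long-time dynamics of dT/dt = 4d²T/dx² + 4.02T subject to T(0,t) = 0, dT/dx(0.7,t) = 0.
Long-time behavior: T → 0. Diffusion dominates reaction (r=4.02 < κπ²/(4L²)≈20.14); solution decays.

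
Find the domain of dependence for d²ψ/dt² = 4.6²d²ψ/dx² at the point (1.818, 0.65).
Domain of dependence: [-1.172, 4.808]. Signals travel at speed 4.6, so data within |x - 1.818| ≤ 4.6·0.65 = 2.99 can reach the point.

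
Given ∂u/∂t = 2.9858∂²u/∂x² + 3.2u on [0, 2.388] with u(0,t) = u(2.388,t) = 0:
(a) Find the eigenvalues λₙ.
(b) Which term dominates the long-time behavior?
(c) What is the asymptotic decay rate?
Eigenvalues: λₙ = 2.9858n²π²/2.388² - 3.2.
First three modes:
  n=1: λ₁ = 2.9858π²/2.388² - 3.2 ≈ 1.968
  n=2: λ₂ = 11.9432π²/2.388² - 3.2 ≈ 17.471
  n=3: λ₃ = 26.8722π²/2.388² - 3.2 ≈ 43.309
Since 2.9858π²/2.388² ≈ 5.168 > 3.2, all λₙ > 0.
The n=1 mode decays slowest → dominates as t → ∞.
Asymptotic: u ~ c₁ sin(πx/2.388) e^{-λ₁t} with decay rate λ₁ ≈ 1.968.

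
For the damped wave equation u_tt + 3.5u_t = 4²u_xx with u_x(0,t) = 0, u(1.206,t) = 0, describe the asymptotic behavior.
u → 0. Damping (γ=3.5) dissipates energy; oscillations decay exponentially.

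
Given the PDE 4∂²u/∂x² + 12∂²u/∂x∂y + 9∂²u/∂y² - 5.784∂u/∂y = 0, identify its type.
The second-order coefficients are A = 4, B = 12, C = 9. Since B² - 4AC = 0 = 0, this is a parabolic PDE.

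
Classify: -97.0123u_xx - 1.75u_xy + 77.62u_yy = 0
Hyperbolic (discriminant = 30123.441404).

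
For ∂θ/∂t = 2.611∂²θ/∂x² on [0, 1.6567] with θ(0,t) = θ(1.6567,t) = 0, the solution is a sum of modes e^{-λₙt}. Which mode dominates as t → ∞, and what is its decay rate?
Eigenvalues: λₙ = 2.611n²π²/1.6567².
First three modes:
  n=1: λ₁ = 2.611π²/1.6567² ≈ 9.389
  n=2: λ₂ = 10.444π²/1.6567² ≈ 37.556 (4× faster decay)
  n=3: λ₃ = 23.499π²/1.6567² ≈ 84.501 (9× faster decay)
As t → ∞, higher modes decay exponentially faster. The n=1 mode dominates: θ ~ c₁ sin(πx/1.6567) e^{-λ₁t}.
Decay rate: λ₁ = 2.611π²/1.6567² ≈ 9.389.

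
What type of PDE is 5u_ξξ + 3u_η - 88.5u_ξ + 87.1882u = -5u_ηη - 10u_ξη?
Rewriting in standard form: 5u_ξξ + 10u_ξη + 5u_ηη - 88.5u_ξ + 3u_η + 87.1882u = 0. With A = 5, B = 10, C = 5, the discriminant is 0. This is a parabolic PDE.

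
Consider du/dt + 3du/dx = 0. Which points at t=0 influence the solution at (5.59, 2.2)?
A single point: x = -1.01. The characteristic through (5.59, 2.2) is x - 3t = const, so x = 5.59 - 3·2.2 = -1.01.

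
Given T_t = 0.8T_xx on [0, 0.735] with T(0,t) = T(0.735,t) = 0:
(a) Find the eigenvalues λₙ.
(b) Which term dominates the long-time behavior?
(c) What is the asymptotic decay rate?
Eigenvalues: λₙ = 0.8n²π²/0.735².
First three modes:
  n=1: λ₁ = 0.8π²/0.735² ≈ 14.616
  n=2: λ₂ = 3.2π²/0.735² ≈ 58.462 (4× faster decay)
  n=3: λ₃ = 7.2π²/0.735² ≈ 131.54 (9× faster decay)
As t → ∞, higher modes decay exponentially faster. The n=1 mode dominates: T ~ c₁ sin(πx/0.735) e^{-λ₁t}.
Decay rate: λ₁ = 0.8π²/0.735² ≈ 14.616.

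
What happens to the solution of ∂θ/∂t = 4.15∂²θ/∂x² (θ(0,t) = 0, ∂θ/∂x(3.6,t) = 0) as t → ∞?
θ → 0. Heat escapes through the Dirichlet boundary.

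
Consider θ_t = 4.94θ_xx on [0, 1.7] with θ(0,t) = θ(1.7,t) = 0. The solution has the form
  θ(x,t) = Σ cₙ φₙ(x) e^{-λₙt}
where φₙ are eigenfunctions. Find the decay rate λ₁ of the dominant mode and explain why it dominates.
Eigenvalues: λₙ = 4.94n²π²/1.7².
First three modes:
  n=1: λ₁ = 4.94π²/1.7² ≈ 16.871
  n=2: λ₂ = 19.76π²/1.7² ≈ 67.482 (4× faster decay)
  n=3: λ₃ = 44.46π²/1.7² ≈ 151.835 (9× faster decay)
As t → ∞, higher modes decay exponentially faster. The n=1 mode dominates: θ ~ c₁ sin(πx/1.7) e^{-λ₁t}.
Decay rate: λ₁ = 4.94π²/1.7² ≈ 16.871.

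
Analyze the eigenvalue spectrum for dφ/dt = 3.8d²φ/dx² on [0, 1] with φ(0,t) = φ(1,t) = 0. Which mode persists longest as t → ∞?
Eigenvalues: λₙ = 3.8n²π².
First three modes:
  n=1: λ₁ = 3.8π² ≈ 37.504
  n=2: λ₂ = 15.2π² ≈ 150.018 (4× faster decay)
  n=3: λ₃ = 34.2π² ≈ 337.54 (9× faster decay)
As t → ∞, higher modes decay exponentially faster. The n=1 mode dominates: φ ~ c₁ sin(πx) e^{-λ₁t}.
Decay rate: λ₁ = 3.8π² ≈ 37.504.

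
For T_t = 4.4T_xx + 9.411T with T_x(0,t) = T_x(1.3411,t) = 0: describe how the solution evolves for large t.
T grows unboundedly. With Neumann BCs the constant mode has diffusion eigenvalue 0, so any r > 0 makes it grow like e^(9.411t); solution grows exponentially.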